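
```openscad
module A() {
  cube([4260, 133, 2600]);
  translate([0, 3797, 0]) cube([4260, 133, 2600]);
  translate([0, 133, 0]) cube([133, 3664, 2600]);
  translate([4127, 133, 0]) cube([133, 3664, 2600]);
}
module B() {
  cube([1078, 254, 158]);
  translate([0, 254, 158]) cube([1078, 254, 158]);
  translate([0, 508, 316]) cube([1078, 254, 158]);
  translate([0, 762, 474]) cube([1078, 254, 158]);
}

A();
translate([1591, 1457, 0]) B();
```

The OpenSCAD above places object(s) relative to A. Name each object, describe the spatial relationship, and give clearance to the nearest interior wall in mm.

Clearances: x = 1458, y = 1324; minimum 1324 mm.

A is a house frame. B is a staircase. The staircase sits inside the house frame, centred. The clearance to the nearest interior wall is 1324 mm.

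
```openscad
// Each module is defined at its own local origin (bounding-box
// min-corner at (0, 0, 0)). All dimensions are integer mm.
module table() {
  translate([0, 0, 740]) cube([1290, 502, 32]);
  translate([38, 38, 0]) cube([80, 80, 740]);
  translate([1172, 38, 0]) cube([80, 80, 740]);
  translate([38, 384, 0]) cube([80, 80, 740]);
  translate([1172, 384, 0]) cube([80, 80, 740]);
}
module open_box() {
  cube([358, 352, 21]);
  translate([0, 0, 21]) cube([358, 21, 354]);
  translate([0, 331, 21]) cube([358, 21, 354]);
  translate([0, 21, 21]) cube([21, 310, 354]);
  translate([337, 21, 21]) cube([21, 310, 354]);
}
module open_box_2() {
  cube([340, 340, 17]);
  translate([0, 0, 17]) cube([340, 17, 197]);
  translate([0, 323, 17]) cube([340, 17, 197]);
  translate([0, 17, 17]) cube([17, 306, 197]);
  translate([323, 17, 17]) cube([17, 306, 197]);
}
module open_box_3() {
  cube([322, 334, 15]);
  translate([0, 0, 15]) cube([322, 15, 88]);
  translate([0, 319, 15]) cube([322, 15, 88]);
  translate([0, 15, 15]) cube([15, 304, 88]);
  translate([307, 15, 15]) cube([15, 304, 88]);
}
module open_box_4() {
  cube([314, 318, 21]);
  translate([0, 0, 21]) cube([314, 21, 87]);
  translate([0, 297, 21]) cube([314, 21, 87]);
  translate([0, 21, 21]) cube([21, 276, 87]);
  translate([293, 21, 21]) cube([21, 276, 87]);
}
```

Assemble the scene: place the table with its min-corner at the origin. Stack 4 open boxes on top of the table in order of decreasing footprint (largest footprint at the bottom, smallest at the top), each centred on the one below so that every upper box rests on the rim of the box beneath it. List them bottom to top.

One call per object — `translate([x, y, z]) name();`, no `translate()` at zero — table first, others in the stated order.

table();
translate([466, 75, 772]) open_box();
translate([475, 81, 1147]) open_box_2();
translate([484, 84, 1361]) open_box_3();
translate([488, 92, 1464]) open_box_4();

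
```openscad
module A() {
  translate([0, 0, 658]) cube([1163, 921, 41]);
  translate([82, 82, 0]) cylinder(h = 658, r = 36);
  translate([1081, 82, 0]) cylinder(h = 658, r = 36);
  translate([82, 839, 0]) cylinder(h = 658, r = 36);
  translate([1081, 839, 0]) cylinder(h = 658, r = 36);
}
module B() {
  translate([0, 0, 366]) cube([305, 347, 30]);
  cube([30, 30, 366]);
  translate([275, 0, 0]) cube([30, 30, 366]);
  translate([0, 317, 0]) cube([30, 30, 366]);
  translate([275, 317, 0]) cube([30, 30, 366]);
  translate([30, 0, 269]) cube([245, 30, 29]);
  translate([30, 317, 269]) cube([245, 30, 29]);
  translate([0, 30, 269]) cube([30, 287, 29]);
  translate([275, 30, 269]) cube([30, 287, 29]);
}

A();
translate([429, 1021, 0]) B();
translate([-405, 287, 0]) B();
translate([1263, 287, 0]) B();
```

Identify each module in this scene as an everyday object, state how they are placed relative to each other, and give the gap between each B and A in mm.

A is a table. B is a stool. Three stools sit around the table at the +y, −x, +x sides. The gap between each stool and the table is 100 mm.

Each stool's nearest face is 100 mm from the table's bounding box.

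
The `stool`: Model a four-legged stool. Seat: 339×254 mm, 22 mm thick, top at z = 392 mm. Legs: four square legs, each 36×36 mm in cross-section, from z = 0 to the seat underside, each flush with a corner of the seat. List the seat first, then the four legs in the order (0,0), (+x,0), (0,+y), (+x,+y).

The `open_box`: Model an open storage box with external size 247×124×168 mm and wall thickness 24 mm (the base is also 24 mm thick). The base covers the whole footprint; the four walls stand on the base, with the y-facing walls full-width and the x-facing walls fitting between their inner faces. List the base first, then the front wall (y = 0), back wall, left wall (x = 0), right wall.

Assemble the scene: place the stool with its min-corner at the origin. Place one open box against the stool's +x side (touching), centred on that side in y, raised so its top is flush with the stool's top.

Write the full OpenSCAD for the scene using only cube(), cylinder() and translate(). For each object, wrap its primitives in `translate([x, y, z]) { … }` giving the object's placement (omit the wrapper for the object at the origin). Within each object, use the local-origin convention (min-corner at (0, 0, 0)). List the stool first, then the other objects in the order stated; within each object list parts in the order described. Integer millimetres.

translate([0, 0, 370]) cube([339, 254, 22]);
cube([36, 36, 370]);
translate([303, 0, 0]) cube([36, 36, 370]);
translate([0, 218, 0]) cube([36, 36, 370]);
translate([303, 218, 0]) cube([36, 36, 370]);
translate([339, 65, 224]) {
  cube([247, 124, 24]);
  translate([0, 0, 24]) cube([247, 24, 144]);
  translate([0, 100, 24]) cube([247, 24, 144]);
  translate([0, 24, 24]) cube([24, 76, 144]);
  translate([223, 24, 24]) cube([24, 76, 144]);
}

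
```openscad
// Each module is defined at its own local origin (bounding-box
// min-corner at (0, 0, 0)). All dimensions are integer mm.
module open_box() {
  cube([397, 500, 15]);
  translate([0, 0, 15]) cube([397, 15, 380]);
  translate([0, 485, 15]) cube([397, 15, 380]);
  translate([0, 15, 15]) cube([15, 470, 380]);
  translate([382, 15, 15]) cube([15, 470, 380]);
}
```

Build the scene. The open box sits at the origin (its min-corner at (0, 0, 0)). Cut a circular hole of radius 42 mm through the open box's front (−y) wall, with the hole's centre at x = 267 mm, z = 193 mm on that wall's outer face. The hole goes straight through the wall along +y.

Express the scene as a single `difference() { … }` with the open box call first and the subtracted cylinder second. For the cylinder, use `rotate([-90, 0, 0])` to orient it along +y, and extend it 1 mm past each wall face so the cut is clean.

difference() {
  open_box();
  translate([267, -1, 193]) rotate([-90, 0, 0]) cylinder(h = 17, r = 42);
}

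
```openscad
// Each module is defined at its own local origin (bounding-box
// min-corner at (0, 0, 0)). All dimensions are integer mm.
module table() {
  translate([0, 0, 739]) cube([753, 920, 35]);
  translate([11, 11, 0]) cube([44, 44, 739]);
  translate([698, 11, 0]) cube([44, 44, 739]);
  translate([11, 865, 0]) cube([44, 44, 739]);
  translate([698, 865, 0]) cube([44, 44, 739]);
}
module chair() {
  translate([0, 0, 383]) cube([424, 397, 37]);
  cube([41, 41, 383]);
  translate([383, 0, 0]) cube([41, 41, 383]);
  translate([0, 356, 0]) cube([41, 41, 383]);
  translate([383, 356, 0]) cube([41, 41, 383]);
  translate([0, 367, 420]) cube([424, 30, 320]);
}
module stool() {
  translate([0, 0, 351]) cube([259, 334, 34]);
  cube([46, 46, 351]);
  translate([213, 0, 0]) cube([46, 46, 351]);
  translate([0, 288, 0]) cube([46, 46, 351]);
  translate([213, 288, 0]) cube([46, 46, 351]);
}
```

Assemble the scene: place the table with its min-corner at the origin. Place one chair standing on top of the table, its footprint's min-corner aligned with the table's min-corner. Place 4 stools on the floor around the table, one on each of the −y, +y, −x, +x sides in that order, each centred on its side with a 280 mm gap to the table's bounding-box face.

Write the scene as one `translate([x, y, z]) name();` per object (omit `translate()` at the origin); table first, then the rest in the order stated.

table();
translate([0, 0, 774]) chair();
translate([247, -614, 0]) stool();
translate([247, 1200, 0]) stool();
translate([-539, 293, 0]) stool();
translate([1033, 293, 0]) stool();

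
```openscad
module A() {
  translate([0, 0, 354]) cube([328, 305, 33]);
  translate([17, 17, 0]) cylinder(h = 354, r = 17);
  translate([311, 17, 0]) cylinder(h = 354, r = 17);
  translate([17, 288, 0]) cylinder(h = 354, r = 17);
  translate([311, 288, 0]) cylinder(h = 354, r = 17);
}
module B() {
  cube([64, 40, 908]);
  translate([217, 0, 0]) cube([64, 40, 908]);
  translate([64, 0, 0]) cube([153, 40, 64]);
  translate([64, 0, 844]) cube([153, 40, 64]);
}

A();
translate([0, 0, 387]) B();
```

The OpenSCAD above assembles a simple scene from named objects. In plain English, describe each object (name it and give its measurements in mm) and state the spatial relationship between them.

A is a four-legged stool. The seat is a 328×305×33 mm slab whose top surface is at z = 387 mm; four round legs, each 34 mm in diameter, run from the floor (z = 0) to the underside of the seat, each leg's axis is inset half a diameter from the nearest pair of seat edges (so the leg's bounding box is flush with the corner).

B is a rectangular picture frame lying in the x–z plane (depth along y). The opening is 153 mm wide (x) by 780 mm tall (z), surrounded by a border 64 mm wide on all four sides. The frame is 40 mm deep and is made of two full-height vertical stiles with two horizontal rails fitted between them.

The picture frame is on top of the stool.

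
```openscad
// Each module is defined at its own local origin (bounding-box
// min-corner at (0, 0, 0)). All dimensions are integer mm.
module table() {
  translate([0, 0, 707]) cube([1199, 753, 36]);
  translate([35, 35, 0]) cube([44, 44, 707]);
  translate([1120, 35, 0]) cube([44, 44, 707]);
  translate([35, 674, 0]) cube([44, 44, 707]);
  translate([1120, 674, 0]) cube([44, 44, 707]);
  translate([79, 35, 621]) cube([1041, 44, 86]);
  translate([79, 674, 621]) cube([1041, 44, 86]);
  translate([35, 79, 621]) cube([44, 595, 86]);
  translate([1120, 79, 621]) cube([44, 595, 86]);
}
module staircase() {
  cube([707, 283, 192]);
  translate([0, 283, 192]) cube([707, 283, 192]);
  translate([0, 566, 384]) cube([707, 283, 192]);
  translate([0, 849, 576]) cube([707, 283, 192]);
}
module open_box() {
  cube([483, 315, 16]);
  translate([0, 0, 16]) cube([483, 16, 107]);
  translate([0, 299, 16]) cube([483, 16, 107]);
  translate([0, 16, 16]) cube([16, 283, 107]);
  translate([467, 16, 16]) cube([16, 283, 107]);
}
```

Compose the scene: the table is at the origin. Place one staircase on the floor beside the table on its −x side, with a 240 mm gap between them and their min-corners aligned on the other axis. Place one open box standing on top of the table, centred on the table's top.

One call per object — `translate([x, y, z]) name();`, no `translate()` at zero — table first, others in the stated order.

table();
translate([-947, 0, 0]) staircase();
translate([358, 219, 743]) open_box();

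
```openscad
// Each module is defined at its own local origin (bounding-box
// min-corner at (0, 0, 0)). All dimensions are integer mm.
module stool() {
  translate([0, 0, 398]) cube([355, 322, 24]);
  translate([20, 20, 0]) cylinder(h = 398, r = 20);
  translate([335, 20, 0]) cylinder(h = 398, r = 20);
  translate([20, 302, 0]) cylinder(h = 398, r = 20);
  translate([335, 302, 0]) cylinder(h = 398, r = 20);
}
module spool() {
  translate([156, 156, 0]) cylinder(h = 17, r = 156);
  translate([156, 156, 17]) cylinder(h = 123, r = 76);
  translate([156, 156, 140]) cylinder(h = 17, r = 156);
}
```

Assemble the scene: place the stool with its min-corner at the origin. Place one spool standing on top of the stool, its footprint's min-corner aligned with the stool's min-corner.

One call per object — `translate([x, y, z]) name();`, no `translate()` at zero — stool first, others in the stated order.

stool();
translate([0, 0, 422]) spool();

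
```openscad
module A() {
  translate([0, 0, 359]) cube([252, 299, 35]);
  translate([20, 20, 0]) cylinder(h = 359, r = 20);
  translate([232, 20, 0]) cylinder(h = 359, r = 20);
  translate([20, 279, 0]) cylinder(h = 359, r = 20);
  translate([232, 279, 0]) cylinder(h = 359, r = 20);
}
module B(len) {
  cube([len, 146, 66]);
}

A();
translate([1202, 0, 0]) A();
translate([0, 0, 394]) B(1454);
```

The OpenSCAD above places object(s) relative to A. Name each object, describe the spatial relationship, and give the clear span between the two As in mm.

Second stool starts at x = 1202; first ends at x = 252; clear span = 1202 − 252 = 950 mm.

A is a stool. B is a beam. A beam spans the tops of two stools. The clear span between the two stools is 950 mm.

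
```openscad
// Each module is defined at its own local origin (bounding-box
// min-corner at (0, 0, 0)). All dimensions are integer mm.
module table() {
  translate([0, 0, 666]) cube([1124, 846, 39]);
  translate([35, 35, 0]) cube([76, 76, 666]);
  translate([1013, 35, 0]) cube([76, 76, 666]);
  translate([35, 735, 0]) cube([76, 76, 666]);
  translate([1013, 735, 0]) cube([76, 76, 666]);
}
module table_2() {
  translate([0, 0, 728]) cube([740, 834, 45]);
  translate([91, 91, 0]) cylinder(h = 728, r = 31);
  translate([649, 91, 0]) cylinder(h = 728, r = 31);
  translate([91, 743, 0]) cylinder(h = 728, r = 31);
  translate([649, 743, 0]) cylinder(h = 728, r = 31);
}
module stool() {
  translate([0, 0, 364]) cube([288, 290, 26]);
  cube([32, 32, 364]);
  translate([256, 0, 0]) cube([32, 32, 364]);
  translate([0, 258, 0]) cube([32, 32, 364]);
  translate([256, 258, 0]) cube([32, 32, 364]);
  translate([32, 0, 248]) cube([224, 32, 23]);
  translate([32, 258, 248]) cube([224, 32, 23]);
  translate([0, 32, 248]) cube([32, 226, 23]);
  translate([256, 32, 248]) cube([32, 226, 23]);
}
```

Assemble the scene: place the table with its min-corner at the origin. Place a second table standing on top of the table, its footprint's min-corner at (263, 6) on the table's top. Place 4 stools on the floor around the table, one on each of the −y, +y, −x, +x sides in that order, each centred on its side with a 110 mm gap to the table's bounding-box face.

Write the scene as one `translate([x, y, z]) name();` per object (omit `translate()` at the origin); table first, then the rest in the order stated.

table();
translate([263, 6, 705]) table_2();
translate([418, -400, 0]) stool();
translate([418, 956, 0]) stool();
translate([-398, 278, 0]) stool();
translate([1234, 278, 0]) stool();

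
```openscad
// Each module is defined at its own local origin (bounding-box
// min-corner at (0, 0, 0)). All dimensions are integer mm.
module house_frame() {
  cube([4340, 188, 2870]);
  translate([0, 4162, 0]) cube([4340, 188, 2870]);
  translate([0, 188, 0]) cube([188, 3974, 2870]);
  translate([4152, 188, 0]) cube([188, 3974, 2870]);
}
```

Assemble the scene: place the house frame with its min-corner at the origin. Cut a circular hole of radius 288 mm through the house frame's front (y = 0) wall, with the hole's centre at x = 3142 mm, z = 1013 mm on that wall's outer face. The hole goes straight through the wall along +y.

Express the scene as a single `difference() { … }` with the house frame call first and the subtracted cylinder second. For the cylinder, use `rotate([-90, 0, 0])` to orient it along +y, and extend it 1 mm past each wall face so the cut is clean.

difference() {
  house_frame();
  translate([3142, -1, 1013]) rotate([-90, 0, 0]) cylinder(h = 190, r = 288);
}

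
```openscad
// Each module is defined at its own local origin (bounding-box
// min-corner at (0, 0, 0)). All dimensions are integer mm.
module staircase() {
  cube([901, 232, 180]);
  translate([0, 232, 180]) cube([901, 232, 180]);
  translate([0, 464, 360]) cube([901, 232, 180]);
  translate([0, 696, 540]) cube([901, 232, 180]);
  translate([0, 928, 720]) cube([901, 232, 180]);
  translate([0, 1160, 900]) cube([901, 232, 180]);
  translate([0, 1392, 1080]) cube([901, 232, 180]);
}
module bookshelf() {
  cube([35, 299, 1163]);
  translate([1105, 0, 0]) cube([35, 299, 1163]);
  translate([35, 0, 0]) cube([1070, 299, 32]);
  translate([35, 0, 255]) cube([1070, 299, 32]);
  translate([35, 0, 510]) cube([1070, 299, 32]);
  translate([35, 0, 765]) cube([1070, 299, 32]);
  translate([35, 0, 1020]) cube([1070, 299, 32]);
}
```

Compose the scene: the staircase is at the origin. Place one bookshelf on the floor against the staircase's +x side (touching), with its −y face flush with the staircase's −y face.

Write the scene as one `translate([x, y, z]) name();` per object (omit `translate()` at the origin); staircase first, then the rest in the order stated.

staircase();
translate([901, 0, 0]) bookshelf();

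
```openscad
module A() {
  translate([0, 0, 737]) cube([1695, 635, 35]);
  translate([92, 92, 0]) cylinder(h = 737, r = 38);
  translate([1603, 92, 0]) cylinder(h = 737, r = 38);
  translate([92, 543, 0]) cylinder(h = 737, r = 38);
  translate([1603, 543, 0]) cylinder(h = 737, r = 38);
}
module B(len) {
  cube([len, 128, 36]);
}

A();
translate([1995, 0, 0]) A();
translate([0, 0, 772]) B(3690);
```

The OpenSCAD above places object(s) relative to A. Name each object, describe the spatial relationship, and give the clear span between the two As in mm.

A is a table. B is a beam. A beam spans the tops of two tables. The clear span between the two tables is 300 mm.

Second table starts at x = 1995; first ends at x = 1695; clear span = 1995 − 1695 = 300 mm.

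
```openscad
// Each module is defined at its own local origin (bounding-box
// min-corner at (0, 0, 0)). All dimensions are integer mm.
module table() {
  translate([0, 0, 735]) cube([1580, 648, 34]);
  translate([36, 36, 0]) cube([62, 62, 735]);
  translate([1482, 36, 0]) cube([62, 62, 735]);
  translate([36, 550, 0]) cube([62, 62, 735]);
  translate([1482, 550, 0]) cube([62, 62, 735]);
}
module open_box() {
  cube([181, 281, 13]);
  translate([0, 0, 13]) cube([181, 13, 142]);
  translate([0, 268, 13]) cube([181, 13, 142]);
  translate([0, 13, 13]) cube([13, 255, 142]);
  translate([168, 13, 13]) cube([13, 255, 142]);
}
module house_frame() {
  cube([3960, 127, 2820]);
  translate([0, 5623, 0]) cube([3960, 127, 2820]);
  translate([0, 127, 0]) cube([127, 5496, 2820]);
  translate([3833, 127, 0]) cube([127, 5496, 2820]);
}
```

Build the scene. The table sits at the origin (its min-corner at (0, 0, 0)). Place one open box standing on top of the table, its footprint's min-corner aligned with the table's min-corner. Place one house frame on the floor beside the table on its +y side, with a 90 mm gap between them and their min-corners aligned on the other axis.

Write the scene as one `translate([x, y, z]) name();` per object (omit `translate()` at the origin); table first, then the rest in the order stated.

table();
translate([0, 0, 769]) open_box();
translate([0, 738, 0]) house_frame();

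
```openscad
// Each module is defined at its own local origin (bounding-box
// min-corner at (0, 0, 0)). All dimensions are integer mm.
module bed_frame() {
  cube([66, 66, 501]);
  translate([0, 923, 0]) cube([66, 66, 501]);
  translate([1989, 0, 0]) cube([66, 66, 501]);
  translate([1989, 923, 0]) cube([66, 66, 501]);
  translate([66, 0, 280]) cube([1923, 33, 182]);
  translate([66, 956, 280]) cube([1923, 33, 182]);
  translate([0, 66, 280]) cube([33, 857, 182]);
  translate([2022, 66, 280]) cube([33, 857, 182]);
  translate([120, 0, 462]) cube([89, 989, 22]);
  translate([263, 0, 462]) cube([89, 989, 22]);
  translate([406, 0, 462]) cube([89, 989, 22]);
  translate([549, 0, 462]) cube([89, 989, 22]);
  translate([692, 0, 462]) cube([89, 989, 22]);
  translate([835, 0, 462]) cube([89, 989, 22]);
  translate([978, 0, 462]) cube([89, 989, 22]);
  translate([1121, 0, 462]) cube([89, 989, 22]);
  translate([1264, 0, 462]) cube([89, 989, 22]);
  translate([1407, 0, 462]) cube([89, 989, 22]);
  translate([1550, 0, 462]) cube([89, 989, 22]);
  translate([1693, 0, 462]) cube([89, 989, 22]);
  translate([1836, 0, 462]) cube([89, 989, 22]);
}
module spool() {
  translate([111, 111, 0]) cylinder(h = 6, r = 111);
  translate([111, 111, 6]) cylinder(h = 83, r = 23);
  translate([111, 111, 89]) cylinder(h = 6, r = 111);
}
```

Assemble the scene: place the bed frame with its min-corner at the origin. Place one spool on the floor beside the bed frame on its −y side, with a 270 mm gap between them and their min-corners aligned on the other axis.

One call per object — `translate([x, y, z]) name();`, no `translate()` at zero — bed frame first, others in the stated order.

bed_frame();
translate([0, -492, 0]) spool();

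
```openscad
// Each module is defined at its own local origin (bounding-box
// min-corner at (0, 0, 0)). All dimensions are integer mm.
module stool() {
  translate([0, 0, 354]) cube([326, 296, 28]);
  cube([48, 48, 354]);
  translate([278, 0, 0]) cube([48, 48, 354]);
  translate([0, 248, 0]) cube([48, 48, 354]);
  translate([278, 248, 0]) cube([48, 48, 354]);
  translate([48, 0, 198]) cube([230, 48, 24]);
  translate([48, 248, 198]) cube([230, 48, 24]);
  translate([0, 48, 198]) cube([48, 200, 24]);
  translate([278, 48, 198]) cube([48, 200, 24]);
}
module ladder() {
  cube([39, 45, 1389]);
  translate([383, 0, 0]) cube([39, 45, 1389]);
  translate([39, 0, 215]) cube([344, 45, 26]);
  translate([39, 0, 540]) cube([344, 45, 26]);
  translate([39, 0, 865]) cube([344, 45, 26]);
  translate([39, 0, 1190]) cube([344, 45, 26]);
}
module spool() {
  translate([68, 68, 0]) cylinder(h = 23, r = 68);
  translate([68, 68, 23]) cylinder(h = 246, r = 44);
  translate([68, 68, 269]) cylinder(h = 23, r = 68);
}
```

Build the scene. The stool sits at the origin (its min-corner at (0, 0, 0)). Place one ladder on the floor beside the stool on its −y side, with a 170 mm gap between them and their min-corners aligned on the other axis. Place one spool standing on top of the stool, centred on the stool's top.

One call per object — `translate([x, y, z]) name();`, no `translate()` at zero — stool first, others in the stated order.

stool();
translate([0, -215, 0]) ladder();
translate([95, 80, 382]) spool();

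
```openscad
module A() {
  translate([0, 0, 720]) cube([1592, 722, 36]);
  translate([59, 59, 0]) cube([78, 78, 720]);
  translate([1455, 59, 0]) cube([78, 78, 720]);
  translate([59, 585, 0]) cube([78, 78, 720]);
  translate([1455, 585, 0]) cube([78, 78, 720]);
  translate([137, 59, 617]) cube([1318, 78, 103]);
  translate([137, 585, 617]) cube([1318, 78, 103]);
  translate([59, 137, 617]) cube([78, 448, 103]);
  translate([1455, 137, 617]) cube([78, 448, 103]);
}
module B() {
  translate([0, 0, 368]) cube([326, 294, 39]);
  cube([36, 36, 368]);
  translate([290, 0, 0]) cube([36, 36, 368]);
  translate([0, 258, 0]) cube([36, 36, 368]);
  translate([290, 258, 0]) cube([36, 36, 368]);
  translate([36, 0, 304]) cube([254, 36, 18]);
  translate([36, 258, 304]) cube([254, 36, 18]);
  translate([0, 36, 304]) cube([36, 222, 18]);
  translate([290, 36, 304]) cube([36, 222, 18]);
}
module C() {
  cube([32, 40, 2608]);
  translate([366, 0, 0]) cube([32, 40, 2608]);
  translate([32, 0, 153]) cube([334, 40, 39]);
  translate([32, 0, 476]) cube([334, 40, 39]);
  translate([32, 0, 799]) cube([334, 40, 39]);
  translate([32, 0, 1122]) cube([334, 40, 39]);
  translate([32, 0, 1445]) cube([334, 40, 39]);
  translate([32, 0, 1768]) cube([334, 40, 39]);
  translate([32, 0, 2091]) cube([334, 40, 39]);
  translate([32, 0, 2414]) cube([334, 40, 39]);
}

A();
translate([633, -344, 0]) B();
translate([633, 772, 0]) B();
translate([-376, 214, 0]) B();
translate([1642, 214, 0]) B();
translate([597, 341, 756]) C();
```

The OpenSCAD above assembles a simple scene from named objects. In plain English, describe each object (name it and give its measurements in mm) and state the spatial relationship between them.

A is a rectangular dining table. The top is 1592×722×36 mm with its upper surface at z = 756 mm. It stands on four 78×78 mm square legs, each inset 59 mm from the nearest pair of top edges, running from the floor to the underside of the top. Four apron rails, 78 mm thick and 103 mm tall, run between adjacent legs with their top edges flush with the underside of the top and their outer faces flush with the legs' outer faces.

B is a simple wooden stool: a rectangular seat 326 mm (x) by 294 mm (y), 39 mm thick, top face at z = 407 mm, on four square legs, each 36×36 mm in cross-section. The legs rest on z = 0, each flush with a corner of the seat. Four stretchers, 36 mm wide and 18 mm tall, connect adjacent legs with their undersides at z = 304 mm, each running between the inner faces of the legs it joins and aligned with the legs' outer faces on the other axis.

C is a wooden ladder with two side rails of 32×40 mm section and 2608 mm height, set 398 mm apart overall. Between them run 8 rectangular rungs (40 mm deep, 39 mm thick), front faces flush with the rails' −y face. The bottom of the first rung is 153 mm above the floor and each subsequent rung is 323 mm higher than the one below.

Four stools sit around the table at the −y, +y, −x, +x sides. The ladder is on top of the table, centred.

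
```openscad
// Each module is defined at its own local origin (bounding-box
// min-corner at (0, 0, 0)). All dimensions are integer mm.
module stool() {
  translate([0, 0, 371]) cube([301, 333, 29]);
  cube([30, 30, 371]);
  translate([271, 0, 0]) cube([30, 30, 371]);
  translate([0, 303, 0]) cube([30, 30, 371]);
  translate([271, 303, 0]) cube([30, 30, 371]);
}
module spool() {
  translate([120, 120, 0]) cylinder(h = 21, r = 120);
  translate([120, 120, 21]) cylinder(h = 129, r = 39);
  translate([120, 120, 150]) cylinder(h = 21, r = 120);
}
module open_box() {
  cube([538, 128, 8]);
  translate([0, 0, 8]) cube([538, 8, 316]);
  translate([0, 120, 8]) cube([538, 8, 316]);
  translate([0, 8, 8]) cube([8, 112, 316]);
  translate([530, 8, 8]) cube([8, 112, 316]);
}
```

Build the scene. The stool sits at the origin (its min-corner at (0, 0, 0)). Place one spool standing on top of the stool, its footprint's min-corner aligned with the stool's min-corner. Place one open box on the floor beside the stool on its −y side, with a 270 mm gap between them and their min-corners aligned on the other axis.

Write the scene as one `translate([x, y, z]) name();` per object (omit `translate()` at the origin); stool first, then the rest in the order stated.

stool();
translate([0, 0, 400]) spool();
translate([0, -398, 0]) open_box();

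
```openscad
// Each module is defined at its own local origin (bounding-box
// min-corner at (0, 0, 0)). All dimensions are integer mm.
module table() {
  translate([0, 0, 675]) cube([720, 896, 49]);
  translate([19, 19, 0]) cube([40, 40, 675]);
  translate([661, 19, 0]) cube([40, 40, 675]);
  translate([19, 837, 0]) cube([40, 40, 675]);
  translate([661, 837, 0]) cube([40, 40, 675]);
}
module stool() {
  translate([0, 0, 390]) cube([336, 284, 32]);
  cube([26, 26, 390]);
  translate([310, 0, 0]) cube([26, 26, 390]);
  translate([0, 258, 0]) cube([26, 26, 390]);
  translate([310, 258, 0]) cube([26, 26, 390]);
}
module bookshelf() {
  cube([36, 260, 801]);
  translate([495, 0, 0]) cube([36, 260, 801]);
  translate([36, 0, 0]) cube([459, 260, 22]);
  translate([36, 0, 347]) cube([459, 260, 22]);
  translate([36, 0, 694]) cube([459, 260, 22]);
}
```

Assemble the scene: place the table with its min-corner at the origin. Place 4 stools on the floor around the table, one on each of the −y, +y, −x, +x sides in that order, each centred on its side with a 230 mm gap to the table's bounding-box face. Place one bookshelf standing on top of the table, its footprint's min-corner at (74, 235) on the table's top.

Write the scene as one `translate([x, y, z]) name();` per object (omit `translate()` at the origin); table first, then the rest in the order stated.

table();
translate([192, -514, 0]) stool();
translate([192, 1126, 0]) stool();
translate([-566, 306, 0]) stool();
translate([950, 306, 0]) stool();
translate([74, 235, 724]) bookshelf();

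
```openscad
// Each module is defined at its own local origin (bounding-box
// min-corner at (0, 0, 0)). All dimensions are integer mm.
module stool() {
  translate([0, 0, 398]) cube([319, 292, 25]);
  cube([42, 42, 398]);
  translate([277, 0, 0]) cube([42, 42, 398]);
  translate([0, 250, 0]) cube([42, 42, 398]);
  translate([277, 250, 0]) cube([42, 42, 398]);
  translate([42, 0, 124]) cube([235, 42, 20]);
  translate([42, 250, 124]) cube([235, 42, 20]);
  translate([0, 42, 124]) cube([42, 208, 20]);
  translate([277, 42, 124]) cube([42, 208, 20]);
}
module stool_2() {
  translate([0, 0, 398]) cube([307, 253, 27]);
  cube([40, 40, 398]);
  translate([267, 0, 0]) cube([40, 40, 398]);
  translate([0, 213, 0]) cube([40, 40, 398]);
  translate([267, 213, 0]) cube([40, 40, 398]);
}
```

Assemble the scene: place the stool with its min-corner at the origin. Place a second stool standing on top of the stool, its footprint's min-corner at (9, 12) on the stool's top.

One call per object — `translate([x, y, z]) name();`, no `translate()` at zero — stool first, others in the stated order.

stool();
translate([9, 12, 423]) stool_2();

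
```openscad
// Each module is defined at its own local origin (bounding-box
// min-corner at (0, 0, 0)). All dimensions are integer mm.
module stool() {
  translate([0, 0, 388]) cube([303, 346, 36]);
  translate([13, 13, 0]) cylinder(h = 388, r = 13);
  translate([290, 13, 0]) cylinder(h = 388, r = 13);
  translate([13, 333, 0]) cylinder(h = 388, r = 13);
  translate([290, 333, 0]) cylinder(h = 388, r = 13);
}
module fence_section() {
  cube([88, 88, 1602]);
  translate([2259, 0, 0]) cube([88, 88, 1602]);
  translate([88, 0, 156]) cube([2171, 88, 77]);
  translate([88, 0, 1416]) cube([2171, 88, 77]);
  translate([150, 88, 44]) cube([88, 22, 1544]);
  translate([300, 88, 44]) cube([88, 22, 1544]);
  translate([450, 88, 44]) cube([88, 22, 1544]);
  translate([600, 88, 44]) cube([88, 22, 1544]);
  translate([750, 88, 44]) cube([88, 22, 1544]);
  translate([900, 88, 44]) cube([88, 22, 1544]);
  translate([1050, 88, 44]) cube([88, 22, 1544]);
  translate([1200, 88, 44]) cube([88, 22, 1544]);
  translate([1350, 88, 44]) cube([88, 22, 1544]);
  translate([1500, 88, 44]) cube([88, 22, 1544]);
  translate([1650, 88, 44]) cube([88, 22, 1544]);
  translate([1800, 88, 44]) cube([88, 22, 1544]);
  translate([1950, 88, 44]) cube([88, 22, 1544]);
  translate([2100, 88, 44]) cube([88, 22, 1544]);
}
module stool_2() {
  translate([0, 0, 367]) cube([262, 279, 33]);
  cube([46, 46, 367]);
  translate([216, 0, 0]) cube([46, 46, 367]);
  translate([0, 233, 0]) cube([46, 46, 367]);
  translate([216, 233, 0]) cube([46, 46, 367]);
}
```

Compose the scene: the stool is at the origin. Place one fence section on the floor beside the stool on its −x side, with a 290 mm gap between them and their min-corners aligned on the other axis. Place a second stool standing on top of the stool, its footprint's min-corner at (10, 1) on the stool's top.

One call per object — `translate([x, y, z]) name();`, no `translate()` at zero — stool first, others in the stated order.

stool();
translate([-2637, 0, 0]) fence_section();
translate([10, 1, 424]) stool_2();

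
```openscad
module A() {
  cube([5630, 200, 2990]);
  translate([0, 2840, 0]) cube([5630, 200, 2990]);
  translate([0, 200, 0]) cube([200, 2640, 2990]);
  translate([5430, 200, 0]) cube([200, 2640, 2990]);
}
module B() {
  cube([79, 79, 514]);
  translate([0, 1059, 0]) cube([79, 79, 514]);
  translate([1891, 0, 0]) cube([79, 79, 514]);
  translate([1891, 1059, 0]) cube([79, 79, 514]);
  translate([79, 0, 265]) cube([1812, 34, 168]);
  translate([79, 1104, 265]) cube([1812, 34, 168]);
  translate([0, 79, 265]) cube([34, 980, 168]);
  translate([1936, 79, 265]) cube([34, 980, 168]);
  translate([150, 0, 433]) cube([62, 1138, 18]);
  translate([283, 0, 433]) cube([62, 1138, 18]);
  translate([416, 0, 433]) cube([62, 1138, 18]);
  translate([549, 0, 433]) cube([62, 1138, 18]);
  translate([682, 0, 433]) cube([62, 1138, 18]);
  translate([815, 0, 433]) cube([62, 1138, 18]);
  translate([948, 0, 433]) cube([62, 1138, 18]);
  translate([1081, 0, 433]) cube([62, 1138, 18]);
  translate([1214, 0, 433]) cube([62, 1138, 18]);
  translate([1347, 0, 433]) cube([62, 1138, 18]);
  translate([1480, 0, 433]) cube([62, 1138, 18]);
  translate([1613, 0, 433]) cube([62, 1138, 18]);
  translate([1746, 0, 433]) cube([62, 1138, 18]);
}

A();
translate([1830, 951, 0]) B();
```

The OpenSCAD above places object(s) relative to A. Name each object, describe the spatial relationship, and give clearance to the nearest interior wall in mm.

Clearances: x = 1630, y = 751; minimum 751 mm.

A is a house frame. B is a bed frame. The bed frame sits inside the house frame, centred. The clearance to the nearest interior wall is 751 mm.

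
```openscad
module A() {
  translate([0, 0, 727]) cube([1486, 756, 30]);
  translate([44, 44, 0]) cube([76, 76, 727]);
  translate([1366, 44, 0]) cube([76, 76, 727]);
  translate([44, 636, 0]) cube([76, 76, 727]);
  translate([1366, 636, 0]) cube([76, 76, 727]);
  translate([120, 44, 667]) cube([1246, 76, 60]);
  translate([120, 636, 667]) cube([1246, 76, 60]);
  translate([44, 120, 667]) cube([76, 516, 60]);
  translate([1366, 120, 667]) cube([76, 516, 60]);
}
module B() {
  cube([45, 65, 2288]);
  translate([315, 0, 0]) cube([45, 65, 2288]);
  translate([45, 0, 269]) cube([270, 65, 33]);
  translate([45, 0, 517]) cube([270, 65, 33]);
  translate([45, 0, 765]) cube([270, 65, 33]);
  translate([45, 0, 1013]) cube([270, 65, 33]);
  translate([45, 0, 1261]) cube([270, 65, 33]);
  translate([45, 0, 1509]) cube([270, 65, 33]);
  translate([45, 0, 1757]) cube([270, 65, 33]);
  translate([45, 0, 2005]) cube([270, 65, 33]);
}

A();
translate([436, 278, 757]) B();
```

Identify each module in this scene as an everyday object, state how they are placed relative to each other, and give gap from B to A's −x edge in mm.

The ladder's min-x is at 436; the table's min-x is 0; gap = 436 mm.

A is a table. B is a ladder. The ladder is on top of the table. The gap from the ladder to the table's −x edge is 436 mm.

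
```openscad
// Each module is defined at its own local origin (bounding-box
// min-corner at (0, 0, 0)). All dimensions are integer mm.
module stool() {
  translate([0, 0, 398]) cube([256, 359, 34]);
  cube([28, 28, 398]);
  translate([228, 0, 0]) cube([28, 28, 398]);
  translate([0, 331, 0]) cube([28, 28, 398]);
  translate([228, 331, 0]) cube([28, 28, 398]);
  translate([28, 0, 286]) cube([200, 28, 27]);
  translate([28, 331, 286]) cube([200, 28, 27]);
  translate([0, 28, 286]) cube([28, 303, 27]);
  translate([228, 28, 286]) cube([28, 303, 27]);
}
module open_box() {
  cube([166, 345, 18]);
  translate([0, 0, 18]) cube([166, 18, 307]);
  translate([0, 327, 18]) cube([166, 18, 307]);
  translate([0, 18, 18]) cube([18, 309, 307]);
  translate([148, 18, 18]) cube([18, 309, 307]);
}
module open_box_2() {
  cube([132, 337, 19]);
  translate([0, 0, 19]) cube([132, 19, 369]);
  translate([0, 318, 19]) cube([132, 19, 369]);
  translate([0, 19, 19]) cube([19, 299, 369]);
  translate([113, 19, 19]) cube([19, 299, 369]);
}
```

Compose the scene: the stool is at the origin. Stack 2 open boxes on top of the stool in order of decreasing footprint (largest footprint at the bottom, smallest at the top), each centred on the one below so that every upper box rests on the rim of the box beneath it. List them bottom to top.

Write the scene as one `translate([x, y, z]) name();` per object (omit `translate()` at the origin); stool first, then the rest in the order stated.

stool();
translate([45, 7, 432]) open_box();
translate([62, 11, 757]) open_box_2();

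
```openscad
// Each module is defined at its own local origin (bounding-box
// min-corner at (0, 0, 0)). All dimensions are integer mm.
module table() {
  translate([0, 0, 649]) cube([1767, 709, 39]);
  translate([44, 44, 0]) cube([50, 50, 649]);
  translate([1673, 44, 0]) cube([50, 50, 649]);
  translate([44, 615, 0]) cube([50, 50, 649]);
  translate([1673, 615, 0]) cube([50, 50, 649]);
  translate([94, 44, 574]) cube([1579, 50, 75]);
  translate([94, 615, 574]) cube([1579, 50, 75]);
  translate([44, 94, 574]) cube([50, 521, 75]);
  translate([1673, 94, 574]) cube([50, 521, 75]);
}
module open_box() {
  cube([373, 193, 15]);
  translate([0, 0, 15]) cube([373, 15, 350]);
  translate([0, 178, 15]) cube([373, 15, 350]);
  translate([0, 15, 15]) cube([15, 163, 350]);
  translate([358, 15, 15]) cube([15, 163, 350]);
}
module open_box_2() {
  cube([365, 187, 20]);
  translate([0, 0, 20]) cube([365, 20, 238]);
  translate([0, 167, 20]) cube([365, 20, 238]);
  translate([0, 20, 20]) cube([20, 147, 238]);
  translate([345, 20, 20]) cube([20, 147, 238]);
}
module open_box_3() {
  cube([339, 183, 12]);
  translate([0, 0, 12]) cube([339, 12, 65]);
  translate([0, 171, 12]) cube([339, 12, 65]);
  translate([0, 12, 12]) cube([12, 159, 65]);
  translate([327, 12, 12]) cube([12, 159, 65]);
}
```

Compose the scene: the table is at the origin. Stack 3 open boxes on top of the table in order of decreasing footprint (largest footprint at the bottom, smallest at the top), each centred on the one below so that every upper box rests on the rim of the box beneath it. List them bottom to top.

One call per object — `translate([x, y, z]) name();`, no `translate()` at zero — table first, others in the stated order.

table();
translate([697, 258, 688]) open_box();
translate([701, 261, 1053]) open_box_2();
translate([714, 263, 1311]) open_box_3();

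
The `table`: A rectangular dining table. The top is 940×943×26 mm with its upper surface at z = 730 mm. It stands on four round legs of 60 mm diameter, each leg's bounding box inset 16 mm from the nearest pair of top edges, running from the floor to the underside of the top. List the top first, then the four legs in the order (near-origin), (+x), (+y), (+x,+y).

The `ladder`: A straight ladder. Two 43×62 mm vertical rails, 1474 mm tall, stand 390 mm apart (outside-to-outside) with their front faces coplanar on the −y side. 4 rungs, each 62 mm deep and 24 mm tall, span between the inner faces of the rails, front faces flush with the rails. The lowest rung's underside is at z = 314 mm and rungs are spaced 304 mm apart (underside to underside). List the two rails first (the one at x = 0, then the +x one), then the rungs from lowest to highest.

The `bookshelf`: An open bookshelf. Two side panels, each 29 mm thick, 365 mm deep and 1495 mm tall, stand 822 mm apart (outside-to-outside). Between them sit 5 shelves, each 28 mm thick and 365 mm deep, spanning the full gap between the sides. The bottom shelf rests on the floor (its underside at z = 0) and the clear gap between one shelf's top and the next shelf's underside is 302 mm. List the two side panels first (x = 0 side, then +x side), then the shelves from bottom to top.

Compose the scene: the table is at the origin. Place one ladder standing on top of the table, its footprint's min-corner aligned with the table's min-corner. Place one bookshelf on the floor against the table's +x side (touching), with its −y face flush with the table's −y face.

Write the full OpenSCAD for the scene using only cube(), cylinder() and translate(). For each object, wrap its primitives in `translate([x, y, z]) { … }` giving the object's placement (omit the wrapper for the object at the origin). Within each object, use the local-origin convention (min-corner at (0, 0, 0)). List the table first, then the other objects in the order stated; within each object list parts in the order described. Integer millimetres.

translate([0, 0, 704]) cube([940, 943, 26]);
translate([46, 46, 0]) cylinder(h = 704, r = 30);
translate([894, 46, 0]) cylinder(h = 704, r = 30);
translate([46, 897, 0]) cylinder(h = 704, r = 30);
translate([894, 897, 0]) cylinder(h = 704, r = 30);
translate([0, 0, 730]) {
  cube([43, 62, 1474]);
  translate([347, 0, 0]) cube([43, 62, 1474]);
  translate([43, 0, 314]) cube([304, 62, 24]);
  translate([43, 0, 618]) cube([304, 62, 24]);
  translate([43, 0, 922]) cube([304, 62, 24]);
  translate([43, 0, 1226]) cube([304, 62, 24]);
}
translate([940, 0, 0]) {
  cube([29, 365, 1495]);
  translate([793, 0, 0]) cube([29, 365, 1495]);
  translate([29, 0, 0]) cube([764, 365, 28]);
  translate([29, 0, 330]) cube([764, 365, 28]);
  translate([29, 0, 660]) cube([764, 365, 28]);
  translate([29, 0, 990]) cube([764, 365, 28]);
  translate([29, 0, 1320]) cube([764, 365, 28]);
}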